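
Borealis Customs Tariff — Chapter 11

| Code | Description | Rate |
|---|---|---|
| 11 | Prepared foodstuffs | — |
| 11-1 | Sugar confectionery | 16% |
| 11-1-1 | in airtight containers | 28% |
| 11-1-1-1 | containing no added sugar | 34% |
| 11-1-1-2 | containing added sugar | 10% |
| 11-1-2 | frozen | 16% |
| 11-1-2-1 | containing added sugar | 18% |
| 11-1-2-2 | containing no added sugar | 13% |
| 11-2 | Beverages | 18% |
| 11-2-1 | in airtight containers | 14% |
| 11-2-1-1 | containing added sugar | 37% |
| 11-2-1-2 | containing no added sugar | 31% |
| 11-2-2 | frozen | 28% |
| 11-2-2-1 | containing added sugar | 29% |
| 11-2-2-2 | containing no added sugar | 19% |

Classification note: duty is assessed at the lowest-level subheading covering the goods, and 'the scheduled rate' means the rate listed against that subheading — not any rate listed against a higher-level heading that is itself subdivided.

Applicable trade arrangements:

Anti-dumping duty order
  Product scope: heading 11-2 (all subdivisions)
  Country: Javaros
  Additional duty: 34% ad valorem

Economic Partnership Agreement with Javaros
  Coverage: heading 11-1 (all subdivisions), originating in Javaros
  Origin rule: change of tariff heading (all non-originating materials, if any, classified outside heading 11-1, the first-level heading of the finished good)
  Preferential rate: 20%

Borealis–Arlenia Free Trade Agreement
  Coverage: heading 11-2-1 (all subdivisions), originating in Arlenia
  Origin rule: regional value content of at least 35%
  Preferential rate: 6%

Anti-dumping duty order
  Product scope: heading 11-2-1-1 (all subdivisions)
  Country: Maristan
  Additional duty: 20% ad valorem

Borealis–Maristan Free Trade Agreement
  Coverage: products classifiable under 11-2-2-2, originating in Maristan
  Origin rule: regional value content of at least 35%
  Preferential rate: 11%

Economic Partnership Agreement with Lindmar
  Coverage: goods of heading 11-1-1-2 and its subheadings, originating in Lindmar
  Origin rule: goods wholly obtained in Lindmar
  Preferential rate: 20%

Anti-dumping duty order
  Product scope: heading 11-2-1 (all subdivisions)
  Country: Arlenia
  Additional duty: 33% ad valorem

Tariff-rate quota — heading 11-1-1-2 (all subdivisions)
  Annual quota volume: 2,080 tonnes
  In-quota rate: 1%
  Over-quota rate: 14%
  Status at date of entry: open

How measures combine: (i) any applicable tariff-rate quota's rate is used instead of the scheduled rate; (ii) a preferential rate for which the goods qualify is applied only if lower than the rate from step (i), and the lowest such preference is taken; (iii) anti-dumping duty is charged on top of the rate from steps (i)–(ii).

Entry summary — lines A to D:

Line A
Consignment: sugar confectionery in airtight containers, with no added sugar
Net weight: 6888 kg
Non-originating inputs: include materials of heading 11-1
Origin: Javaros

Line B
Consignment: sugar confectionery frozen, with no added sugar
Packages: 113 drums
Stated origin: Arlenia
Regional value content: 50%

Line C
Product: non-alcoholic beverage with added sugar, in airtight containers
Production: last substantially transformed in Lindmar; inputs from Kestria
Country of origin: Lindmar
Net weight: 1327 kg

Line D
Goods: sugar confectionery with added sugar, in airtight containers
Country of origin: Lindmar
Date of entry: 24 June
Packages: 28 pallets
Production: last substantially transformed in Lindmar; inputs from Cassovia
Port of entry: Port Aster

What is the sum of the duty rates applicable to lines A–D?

Line A: sugar confectionery → 11-1; in airtight containers → 11-1-1; with no added sugar → 11-1-1-1. Scheduled 34%. Javaros agreement on 11-1: CTH not met. → 34%.
Line B: sugar confectionery → 11-1; frozen → 11-1-2; with no added sugar → 11-1-2-2. Scheduled 13%. Arlenia agreement on 11-2-1: 11-1-2-2 not covered. → 13%.
Line C: non-alcoholic beverage → 11-2; in airtight containers → 11-2-1; with added sugar → 11-2-1-1. Scheduled 37%. Lindmar agreement on 11-1-1-2: 11-2-1-1 not covered. → 37%.
Line D: sugar confectionery → 11-1; in airtight containers → 11-1-1; with added sugar → 11-1-1-2. Scheduled 10%. quota on 11-1-1-2 open → in-quota 1%; Lindmar agreement on 11-1-1-2: not wholly obtained. → 1%.
Sum: 34% + 13% + 37% + 1% = 85%.

85%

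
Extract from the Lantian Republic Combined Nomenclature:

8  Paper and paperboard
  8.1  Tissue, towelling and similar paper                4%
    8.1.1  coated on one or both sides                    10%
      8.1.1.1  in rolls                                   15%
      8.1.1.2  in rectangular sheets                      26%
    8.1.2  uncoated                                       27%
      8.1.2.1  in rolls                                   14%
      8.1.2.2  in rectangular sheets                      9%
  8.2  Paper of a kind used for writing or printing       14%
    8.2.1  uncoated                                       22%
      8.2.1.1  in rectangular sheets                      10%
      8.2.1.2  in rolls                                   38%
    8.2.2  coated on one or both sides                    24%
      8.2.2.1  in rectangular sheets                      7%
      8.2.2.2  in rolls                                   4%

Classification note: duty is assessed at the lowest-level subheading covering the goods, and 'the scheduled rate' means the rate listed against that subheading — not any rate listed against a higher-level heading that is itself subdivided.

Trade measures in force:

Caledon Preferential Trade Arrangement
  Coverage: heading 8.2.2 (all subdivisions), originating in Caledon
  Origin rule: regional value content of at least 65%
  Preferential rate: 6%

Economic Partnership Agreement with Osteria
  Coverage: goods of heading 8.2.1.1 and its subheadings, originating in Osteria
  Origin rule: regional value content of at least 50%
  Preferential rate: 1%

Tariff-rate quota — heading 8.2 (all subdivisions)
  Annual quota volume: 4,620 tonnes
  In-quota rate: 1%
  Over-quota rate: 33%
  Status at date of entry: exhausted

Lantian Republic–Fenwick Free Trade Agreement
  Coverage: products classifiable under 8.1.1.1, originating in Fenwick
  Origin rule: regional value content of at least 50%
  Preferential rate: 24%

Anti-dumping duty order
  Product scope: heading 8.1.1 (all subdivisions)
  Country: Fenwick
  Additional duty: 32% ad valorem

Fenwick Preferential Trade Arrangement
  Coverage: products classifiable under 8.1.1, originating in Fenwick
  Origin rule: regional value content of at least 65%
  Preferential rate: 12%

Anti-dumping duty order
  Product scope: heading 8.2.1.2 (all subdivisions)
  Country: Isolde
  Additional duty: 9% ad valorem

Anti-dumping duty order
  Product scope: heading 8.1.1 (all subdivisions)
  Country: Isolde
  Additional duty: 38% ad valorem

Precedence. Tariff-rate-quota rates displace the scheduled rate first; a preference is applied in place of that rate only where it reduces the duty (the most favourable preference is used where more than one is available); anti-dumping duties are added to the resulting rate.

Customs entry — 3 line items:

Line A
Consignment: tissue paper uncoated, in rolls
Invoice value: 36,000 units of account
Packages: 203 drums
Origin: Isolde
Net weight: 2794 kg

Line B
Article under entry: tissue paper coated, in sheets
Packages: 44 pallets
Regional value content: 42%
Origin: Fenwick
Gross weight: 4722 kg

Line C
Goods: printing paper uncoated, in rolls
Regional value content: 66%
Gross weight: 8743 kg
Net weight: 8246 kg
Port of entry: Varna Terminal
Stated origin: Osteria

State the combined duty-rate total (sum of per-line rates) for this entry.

Line A: tissue paper → 8.1; uncoated → 8.1.2; in rolls → 8.1.2.1. Scheduled 14%. No special measure applies. → 14%.
Line B: tissue paper → 8.1; coated → 8.1.1; in sheets → 8.1.1.2. Scheduled 26%. Fenwick agreement on 8.1.1.1: 8.1.1.2 not covered; Fenwick agreement on 8.1.1: RVC < 65%; anti-dumping (Fenwick, 8.1.1): +32%; total 26% + 32% = 58%. → 58%.
Line C: printing paper → 8.2; uncoated → 8.2.1; in rolls → 8.2.1.2. Scheduled 38%. quota on 8.2 exhausted → over-quota 33%; Osteria agreement on 8.2.1.1: 8.2.1.2 not covered. → 33%.
Sum: 14% + 58% + 33% = 105%.

105%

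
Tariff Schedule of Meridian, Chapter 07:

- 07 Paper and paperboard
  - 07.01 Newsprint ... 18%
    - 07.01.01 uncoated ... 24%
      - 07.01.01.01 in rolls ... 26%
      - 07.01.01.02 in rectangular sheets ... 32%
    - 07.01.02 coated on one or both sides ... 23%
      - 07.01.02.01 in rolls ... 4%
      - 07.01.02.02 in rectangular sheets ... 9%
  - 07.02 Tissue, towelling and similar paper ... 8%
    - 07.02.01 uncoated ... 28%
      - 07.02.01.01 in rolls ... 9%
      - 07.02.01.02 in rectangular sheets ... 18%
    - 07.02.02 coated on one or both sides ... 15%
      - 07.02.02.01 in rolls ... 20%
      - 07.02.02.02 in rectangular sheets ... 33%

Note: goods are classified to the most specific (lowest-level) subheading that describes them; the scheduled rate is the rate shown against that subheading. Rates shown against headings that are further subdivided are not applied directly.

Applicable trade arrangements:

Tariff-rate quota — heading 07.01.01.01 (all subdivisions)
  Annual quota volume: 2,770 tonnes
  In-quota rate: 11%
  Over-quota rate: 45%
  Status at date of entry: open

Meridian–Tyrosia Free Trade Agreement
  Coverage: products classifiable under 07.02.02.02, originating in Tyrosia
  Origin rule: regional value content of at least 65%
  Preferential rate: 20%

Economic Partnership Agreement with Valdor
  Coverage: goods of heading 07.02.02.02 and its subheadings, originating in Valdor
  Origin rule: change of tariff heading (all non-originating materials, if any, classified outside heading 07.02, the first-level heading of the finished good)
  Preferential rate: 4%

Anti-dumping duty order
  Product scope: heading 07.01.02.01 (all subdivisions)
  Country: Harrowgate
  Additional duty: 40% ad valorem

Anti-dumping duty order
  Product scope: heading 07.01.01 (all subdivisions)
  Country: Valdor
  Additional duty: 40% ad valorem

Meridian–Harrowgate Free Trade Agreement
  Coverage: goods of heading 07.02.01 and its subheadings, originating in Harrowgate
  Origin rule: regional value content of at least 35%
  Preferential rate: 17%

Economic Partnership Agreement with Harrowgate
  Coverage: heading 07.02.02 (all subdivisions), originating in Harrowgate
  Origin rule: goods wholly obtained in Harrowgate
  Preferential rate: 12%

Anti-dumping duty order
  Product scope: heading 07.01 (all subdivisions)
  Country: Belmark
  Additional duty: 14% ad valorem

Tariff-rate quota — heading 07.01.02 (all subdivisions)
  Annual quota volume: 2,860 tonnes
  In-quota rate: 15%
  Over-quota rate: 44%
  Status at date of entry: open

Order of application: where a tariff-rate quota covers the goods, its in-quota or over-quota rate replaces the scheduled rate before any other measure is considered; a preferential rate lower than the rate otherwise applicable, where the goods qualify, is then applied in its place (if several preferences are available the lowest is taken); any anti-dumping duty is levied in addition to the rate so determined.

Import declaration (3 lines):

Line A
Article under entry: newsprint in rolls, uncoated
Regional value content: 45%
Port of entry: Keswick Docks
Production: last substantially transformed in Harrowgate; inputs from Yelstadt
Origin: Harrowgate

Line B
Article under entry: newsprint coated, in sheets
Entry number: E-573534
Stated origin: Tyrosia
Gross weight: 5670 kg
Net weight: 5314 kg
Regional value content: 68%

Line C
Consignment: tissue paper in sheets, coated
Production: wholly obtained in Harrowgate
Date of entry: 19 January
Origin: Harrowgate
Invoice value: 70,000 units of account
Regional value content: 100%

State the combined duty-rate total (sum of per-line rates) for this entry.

38%

Line A: newsprint → 07.01; uncoated → 07.01.01; in rolls → 07.01.01.01. Scheduled 26%. quota on 07.01.01.01 open → in-quota 11%; Harrowgate agreement on 07.02.01: 07.01.01.01 not covered; Harrowgate agreement on 07.02.02: 07.01.01.01 not covered. → 11%.
Line B: newsprint → 07.01; coated → 07.01.02; in sheets → 07.01.02.02. Scheduled 9%. quota on 07.01.02 open → in-quota 15%; Tyrosia agreement on 07.02.02.02: 07.01.02.02 not covered. → 15%.
Line C: tissue paper → 07.02; coated → 07.02.02; in sheets → 07.02.02.02. Scheduled 33%. Harrowgate agreement on 07.02.01: 07.02.02.02 not covered; Harrowgate agreement on 07.02.02: wholly obtained → 12% available; preferential 12%. → 12%.
Sum: 11% + 15% + 12% = 38%.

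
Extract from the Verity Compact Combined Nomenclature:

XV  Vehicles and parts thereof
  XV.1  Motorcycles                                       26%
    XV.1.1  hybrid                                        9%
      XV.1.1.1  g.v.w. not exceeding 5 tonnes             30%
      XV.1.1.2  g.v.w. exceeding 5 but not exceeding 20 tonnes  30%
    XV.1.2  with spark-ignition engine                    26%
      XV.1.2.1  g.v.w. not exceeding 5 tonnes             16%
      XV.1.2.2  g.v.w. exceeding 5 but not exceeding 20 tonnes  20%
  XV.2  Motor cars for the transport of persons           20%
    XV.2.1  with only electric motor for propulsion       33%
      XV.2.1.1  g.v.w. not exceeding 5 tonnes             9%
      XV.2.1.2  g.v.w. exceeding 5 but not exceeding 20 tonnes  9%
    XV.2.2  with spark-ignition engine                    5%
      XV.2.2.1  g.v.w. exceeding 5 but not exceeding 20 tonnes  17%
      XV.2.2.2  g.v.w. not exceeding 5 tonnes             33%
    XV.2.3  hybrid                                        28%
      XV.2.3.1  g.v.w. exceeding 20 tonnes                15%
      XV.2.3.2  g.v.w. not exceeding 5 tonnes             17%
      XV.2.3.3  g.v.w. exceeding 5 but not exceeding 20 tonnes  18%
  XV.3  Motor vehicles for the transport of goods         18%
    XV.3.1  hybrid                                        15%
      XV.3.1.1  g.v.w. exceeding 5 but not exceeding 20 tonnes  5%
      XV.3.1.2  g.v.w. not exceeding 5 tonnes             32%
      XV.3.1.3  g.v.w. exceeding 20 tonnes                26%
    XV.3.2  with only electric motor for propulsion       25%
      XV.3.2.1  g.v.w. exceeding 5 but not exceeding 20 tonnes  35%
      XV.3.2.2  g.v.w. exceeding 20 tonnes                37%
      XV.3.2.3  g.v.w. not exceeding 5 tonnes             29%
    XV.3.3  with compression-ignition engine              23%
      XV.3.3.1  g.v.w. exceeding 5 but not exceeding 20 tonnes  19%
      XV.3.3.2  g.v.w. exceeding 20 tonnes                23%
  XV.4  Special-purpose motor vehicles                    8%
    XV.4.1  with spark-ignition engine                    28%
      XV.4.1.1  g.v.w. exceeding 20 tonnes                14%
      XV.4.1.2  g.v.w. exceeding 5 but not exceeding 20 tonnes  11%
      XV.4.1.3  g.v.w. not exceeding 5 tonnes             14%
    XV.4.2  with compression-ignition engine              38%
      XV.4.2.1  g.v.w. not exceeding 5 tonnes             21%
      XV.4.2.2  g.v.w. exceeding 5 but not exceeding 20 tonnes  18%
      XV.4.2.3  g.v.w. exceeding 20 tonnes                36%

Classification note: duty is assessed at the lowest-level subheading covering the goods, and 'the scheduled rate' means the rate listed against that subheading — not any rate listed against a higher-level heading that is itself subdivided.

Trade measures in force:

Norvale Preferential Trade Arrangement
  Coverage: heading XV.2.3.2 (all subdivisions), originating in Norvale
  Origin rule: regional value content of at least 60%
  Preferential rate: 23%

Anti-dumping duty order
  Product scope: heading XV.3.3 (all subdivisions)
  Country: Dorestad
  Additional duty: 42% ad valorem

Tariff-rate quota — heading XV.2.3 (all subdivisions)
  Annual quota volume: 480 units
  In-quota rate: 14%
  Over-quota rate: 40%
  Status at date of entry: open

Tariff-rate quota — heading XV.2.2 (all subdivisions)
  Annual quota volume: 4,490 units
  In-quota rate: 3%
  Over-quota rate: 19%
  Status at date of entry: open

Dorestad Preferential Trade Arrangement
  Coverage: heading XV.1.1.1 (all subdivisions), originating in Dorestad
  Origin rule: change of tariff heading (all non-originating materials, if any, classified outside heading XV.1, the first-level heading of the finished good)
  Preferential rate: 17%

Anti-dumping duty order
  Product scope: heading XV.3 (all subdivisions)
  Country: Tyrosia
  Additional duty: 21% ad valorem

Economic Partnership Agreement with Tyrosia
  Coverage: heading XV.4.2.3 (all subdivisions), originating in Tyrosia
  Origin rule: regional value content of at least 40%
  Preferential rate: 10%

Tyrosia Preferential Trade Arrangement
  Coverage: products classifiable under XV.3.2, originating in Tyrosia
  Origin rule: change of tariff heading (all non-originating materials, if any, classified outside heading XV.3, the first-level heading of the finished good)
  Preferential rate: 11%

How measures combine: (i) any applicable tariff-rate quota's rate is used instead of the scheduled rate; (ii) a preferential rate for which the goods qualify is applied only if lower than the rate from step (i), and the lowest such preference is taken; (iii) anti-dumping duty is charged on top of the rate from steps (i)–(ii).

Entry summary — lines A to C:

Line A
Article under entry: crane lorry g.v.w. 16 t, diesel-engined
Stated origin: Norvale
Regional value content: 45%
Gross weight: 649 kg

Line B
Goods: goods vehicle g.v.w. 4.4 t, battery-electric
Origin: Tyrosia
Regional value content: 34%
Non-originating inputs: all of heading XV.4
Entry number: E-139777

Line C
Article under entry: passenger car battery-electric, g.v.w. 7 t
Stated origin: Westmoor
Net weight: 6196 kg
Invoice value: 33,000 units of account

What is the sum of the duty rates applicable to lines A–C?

59%

Line A: crane lorry → XV.4; diesel-engined → XV.4.2; g.v.w. 16 t → XV.4.2.2. Scheduled 18%. Norvale agreement on XV.2.3.2: XV.4.2.2 not covered. → 18%.
Line B: goods vehicle → XV.3; battery-electric → XV.3.2; g.v.w. 4.4 t → XV.3.2.3. Scheduled 29%. Tyrosia agreement on XV.4.2.3: XV.3.2.3 not covered; Tyrosia agreement on XV.3.2: CTH met → 11% available; preferential 11%; anti-dumping (Tyrosia, XV.3): +21%; total 11% + 21% = 32%. → 32%.
Line C: passenger car → XV.2; battery-electric → XV.2.1; g.v.w. 7 t → XV.2.1.2. Scheduled 9%. No special measure applies. → 9%.
Sum: 18% + 32% + 9% = 59%.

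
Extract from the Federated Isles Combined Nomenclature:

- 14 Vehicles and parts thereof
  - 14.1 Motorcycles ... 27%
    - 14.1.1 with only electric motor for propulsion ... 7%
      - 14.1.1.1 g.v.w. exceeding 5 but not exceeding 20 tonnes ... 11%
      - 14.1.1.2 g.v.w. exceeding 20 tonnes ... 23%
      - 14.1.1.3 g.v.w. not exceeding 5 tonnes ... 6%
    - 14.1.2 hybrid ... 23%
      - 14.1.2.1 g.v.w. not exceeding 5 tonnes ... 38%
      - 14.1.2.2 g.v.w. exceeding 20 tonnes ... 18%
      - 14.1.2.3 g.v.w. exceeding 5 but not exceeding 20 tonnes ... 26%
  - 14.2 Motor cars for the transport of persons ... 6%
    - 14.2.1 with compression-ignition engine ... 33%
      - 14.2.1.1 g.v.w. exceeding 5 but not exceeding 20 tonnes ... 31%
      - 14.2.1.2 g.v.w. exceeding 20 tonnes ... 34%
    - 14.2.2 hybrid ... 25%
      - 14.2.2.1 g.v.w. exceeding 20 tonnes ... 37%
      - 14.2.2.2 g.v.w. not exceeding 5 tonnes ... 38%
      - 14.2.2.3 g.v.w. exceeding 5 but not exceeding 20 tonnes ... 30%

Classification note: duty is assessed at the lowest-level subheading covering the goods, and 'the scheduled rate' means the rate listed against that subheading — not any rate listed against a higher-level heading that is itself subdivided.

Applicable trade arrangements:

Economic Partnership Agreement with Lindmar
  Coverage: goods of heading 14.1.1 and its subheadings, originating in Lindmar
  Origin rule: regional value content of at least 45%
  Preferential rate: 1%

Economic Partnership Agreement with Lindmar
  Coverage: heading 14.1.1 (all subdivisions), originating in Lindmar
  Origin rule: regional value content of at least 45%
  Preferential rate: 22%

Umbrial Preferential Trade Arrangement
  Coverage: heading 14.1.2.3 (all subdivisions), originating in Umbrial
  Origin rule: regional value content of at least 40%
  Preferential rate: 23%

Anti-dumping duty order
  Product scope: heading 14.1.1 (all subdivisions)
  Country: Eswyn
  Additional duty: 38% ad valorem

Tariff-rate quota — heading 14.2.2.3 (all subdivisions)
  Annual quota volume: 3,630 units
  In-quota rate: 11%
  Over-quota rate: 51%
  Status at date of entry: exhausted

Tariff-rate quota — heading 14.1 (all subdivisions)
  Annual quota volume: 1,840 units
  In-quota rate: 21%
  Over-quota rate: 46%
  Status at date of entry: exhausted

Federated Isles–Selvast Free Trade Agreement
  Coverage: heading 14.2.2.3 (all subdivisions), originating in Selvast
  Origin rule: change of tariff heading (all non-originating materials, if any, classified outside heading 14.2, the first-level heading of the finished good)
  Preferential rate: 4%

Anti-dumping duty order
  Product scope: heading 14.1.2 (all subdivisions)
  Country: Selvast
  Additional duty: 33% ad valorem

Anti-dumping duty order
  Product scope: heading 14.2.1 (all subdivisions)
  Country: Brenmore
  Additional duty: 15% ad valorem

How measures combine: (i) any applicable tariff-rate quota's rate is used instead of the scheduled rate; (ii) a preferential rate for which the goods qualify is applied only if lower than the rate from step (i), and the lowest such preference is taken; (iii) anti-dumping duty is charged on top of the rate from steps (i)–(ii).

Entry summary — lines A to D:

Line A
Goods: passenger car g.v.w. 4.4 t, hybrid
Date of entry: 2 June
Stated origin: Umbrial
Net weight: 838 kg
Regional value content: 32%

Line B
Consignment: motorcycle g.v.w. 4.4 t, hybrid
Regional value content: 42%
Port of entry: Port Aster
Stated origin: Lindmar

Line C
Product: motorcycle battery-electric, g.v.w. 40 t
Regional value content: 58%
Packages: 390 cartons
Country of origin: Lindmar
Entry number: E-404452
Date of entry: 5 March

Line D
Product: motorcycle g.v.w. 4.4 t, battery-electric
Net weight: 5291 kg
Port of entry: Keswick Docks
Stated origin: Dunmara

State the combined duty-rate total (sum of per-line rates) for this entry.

131%

Line A: passenger car → 14.2; hybrid → 14.2.2; g.v.w. 4.4 t → 14.2.2.2. Scheduled 38%. Umbrial agreement on 14.1.2.3: 14.2.2.2 not covered. → 38%.
Line B: motorcycle → 14.1; hybrid → 14.1.2; g.v.w. 4.4 t → 14.1.2.1. Scheduled 38%. quota on 14.1 exhausted → over-quota 46%; Lindmar agreement on 14.1.1: 14.1.2.1 not covered; Lindmar agreement on 14.1.1: 14.1.2.1 not covered. → 46%.
Line C: motorcycle → 14.1; battery-electric → 14.1.1; g.v.w. 40 t → 14.1.1.2. Scheduled 23%. quota on 14.1 exhausted → over-quota 46%; Lindmar agreement on 14.1.1: RVC ≥ 45% → 1% available; Lindmar agreement on 14.1.1: RVC ≥ 45% → 22% available; preferential 1%. → 1%.
Line D: motorcycle → 14.1; battery-electric → 14.1.1; g.v.w. 4.4 t → 14.1.1.3. Scheduled 6%. quota on 14.1 exhausted → over-quota 46%. → 46%.
Sum: 38% + 46% + 1% + 46% = 131%.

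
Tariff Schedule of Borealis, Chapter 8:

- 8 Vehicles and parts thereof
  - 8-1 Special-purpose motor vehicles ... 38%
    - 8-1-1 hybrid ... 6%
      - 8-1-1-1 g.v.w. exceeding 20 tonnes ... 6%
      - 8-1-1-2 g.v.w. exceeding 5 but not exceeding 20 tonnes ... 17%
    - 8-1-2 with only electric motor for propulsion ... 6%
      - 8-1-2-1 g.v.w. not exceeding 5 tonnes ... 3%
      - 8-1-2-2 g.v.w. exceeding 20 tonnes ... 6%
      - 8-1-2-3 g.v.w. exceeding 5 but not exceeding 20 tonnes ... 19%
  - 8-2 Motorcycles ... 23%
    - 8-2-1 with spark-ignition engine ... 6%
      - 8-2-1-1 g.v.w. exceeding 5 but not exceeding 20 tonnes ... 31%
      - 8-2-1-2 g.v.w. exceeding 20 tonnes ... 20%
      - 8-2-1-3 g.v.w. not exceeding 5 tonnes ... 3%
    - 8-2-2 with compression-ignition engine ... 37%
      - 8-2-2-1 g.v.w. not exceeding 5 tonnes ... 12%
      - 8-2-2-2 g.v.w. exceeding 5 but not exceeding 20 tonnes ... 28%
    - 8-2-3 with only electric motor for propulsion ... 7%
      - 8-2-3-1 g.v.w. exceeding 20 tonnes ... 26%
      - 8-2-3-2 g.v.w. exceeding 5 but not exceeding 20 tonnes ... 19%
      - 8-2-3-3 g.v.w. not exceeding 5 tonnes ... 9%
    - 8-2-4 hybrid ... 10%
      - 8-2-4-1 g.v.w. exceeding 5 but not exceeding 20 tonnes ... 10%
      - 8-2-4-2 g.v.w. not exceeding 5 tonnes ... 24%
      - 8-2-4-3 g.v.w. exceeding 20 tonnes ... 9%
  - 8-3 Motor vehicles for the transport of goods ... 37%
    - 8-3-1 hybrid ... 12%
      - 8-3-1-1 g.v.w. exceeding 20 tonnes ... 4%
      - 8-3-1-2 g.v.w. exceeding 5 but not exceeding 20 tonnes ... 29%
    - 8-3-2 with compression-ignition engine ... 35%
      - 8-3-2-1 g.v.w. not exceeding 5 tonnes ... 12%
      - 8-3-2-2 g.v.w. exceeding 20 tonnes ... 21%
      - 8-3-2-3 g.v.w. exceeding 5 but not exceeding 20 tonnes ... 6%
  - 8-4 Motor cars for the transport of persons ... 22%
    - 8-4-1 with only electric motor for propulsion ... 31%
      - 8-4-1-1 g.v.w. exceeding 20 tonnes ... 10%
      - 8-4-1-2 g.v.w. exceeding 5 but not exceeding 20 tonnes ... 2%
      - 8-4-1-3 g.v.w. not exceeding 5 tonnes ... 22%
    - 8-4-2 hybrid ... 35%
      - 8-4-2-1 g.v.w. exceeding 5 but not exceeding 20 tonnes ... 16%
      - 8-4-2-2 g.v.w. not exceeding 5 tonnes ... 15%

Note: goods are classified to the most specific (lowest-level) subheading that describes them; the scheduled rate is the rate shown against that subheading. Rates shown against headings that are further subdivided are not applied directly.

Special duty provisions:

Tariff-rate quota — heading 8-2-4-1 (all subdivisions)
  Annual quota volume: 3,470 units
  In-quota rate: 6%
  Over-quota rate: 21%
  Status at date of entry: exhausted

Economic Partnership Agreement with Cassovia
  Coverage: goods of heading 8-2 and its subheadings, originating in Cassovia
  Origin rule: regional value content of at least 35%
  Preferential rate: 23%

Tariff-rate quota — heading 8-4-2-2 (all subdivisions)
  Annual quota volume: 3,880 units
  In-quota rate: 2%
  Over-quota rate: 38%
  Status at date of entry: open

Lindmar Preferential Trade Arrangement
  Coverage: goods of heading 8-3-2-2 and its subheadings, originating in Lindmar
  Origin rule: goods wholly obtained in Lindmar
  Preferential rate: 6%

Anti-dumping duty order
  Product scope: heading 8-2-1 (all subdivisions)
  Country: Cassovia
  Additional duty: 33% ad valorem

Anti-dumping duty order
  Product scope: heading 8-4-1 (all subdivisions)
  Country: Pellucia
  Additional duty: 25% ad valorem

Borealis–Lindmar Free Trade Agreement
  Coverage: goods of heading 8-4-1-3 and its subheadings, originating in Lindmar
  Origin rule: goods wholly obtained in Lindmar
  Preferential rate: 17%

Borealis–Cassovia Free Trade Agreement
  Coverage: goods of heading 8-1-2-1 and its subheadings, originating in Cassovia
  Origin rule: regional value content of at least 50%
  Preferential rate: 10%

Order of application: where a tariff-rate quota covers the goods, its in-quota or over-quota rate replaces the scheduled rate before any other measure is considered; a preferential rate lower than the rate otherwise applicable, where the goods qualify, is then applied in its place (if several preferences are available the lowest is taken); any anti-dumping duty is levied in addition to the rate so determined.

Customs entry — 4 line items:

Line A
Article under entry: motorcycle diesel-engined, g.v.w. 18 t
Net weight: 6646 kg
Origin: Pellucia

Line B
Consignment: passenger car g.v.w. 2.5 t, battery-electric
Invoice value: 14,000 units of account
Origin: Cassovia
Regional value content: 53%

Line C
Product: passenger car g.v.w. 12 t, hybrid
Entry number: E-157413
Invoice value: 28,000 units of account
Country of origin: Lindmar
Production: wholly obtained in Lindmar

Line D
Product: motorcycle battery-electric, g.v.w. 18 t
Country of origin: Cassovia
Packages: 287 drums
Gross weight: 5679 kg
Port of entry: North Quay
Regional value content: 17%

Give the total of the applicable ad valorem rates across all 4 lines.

85%

Line A: motorcycle → 8-2; diesel-engined → 8-2-2; g.v.w. 18 t → 8-2-2-2. Scheduled 28%. No special measure applies. → 28%.
Line B: passenger car → 8-4; battery-electric → 8-4-1; g.v.w. 2.5 t → 8-4-1-3. Scheduled 22%. Cassovia agreement on 8-2: 8-4-1-3 not covered; Cassovia agreement on 8-1-2-1: 8-4-1-3 not covered. → 22%.
Line C: passenger car → 8-4; hybrid → 8-4-2; g.v.w. 12 t → 8-4-2-1. Scheduled 16%. Lindmar agreement on 8-3-2-2: 8-4-2-1 not covered; Lindmar agreement on 8-4-1-3: 8-4-2-1 not covered. → 16%.
Line D: motorcycle → 8-2; battery-electric → 8-2-3; g.v.w. 18 t → 8-2-3-2. Scheduled 19%. Cassovia agreement on 8-2: RVC < 35%; Cassovia agreement on 8-1-2-1: 8-2-3-2 not covered. → 19%.
Sum: 28% + 22% + 16% + 19% = 85%.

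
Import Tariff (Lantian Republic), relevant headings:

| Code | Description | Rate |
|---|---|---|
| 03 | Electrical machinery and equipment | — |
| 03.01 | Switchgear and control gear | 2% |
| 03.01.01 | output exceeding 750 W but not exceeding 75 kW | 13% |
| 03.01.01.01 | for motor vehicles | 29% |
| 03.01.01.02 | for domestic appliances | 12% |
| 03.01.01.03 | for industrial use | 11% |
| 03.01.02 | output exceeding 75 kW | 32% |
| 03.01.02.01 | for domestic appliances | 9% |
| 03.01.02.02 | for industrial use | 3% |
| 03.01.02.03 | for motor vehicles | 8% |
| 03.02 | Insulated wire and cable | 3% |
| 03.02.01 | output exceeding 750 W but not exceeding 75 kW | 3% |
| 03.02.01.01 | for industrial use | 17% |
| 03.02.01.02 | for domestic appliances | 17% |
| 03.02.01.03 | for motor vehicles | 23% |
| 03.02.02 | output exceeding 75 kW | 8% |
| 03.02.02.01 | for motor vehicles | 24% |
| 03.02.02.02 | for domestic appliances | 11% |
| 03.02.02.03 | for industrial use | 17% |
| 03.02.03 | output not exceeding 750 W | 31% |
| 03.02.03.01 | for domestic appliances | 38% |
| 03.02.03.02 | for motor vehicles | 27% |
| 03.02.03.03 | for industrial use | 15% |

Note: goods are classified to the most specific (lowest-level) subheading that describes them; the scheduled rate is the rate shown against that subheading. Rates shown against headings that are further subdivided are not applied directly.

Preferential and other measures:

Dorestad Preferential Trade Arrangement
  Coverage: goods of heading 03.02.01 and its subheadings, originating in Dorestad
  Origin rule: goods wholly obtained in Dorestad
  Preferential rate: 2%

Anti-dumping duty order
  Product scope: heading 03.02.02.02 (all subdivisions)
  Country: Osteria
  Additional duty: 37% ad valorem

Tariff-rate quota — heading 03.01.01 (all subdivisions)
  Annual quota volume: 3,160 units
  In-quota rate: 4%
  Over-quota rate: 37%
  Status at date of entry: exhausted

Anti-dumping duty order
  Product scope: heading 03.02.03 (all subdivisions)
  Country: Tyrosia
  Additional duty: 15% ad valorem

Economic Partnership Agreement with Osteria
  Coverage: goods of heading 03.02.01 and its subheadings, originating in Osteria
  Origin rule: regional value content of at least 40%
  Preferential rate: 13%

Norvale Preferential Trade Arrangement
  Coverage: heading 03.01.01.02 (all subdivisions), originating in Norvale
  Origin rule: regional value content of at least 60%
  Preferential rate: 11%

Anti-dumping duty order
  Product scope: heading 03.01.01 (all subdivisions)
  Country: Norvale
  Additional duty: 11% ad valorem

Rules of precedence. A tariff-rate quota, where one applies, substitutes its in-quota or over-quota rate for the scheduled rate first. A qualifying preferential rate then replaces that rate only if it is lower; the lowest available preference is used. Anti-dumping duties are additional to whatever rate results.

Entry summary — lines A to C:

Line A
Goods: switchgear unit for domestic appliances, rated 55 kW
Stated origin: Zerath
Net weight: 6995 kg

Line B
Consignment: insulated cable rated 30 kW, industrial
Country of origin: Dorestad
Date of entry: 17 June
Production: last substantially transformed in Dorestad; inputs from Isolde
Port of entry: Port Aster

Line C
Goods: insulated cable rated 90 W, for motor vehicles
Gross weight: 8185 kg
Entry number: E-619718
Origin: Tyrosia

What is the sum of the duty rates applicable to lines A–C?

96%

Line A: switchgear unit → 03.01; rated 55 kW → 03.01.01; for domestic appliances → 03.01.01.02. Scheduled 12%. quota on 03.01.01 exhausted → over-quota 37%. → 37%.
Line B: insulated cable → 03.02; rated 30 kW → 03.02.01; industrial → 03.02.01.01. Scheduled 17%. Dorestad agreement on 03.02.01: not wholly obtained. → 17%.
Line C: insulated cable → 03.02; rated 90 W → 03.02.03; for motor vehicles → 03.02.03.02. Scheduled 27%. anti-dumping (Tyrosia, 03.02.03): +15%; total 27% + 15% = 42%. → 42%.
Sum: 37% + 17% + 42% = 96%.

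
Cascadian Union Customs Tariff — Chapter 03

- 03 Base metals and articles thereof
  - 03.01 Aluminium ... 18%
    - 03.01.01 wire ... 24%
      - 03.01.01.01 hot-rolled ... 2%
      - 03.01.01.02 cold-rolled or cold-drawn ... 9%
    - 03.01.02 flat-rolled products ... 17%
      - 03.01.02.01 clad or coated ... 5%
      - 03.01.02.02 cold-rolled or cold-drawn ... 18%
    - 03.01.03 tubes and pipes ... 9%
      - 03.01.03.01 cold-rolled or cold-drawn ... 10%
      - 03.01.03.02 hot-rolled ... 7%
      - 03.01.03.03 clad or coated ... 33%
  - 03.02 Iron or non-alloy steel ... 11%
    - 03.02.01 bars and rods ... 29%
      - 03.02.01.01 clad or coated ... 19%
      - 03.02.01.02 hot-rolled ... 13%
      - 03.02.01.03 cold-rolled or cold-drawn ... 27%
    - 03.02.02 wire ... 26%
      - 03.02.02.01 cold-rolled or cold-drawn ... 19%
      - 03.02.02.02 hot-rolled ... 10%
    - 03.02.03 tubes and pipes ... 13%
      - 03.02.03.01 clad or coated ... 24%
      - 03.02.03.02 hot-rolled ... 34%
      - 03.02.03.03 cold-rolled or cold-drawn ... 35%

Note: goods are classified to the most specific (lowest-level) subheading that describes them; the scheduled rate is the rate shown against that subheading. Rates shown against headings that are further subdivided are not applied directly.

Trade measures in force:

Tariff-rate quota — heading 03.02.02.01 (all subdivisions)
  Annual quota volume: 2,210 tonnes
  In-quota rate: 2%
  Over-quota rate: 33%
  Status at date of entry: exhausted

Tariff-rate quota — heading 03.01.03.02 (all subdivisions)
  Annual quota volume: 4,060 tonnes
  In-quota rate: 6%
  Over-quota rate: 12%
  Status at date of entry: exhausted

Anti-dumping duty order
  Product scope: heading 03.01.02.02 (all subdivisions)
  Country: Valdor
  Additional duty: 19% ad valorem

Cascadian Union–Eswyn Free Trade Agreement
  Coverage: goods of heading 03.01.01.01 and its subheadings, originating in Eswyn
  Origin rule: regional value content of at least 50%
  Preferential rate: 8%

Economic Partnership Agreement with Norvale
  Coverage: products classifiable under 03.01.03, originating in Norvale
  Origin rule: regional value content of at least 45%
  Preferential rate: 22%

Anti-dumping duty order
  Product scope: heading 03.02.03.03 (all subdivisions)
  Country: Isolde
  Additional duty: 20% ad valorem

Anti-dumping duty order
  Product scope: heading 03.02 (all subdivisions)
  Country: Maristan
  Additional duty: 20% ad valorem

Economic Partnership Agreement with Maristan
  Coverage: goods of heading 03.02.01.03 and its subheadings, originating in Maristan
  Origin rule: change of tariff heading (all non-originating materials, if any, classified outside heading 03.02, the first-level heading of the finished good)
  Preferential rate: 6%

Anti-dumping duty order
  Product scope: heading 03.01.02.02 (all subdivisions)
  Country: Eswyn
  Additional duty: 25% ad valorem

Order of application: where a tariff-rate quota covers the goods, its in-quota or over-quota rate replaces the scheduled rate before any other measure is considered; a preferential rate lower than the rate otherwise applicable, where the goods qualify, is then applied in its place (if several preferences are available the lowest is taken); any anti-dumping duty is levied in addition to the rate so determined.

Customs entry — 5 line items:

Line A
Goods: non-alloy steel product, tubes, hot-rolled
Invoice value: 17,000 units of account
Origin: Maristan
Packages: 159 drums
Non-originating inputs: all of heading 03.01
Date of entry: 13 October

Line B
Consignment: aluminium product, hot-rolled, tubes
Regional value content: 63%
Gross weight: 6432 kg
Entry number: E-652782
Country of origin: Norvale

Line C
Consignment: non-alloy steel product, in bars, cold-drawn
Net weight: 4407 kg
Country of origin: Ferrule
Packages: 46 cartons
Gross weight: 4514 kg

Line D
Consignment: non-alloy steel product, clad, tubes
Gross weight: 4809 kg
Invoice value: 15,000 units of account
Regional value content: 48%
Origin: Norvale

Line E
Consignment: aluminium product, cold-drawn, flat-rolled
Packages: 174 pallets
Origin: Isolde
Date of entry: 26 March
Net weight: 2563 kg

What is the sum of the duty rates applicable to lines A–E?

135%

Line A: non-alloy steel → 03.02; tubes → 03.02.03; hot-rolled → 03.02.03.02. Scheduled 34%. Maristan agreement on 03.02.01.03: 03.02.03.02 not covered; anti-dumping (Maristan, 03.02): +20%; total 34% + 20% = 54%. → 54%.
Line B: aluminium → 03.01; tubes → 03.01.03; hot-rolled → 03.01.03.02. Scheduled 7%. quota on 03.01.03.02 exhausted → over-quota 12%; Norvale agreement on 03.01.03: RVC ≥ 45% → 22% available; preference 22% not lower than 12% → no reduction. → 12%.
Line C: non-alloy steel → 03.02; in bars → 03.02.01; cold-drawn → 03.02.01.03. Scheduled 27%. No special measure applies. → 27%.
Line D: non-alloy steel → 03.02; tubes → 03.02.03; clad → 03.02.03.01. Scheduled 24%. Norvale agreement on 03.01.03: 03.02.03.01 not covered. → 24%.
Line E: aluminium → 03.01; flat-rolled → 03.01.02; cold-drawn → 03.01.02.02. Scheduled 18%. No special measure applies. → 18%.
Sum: 54% + 12% + 27% + 24% + 18% = 135%.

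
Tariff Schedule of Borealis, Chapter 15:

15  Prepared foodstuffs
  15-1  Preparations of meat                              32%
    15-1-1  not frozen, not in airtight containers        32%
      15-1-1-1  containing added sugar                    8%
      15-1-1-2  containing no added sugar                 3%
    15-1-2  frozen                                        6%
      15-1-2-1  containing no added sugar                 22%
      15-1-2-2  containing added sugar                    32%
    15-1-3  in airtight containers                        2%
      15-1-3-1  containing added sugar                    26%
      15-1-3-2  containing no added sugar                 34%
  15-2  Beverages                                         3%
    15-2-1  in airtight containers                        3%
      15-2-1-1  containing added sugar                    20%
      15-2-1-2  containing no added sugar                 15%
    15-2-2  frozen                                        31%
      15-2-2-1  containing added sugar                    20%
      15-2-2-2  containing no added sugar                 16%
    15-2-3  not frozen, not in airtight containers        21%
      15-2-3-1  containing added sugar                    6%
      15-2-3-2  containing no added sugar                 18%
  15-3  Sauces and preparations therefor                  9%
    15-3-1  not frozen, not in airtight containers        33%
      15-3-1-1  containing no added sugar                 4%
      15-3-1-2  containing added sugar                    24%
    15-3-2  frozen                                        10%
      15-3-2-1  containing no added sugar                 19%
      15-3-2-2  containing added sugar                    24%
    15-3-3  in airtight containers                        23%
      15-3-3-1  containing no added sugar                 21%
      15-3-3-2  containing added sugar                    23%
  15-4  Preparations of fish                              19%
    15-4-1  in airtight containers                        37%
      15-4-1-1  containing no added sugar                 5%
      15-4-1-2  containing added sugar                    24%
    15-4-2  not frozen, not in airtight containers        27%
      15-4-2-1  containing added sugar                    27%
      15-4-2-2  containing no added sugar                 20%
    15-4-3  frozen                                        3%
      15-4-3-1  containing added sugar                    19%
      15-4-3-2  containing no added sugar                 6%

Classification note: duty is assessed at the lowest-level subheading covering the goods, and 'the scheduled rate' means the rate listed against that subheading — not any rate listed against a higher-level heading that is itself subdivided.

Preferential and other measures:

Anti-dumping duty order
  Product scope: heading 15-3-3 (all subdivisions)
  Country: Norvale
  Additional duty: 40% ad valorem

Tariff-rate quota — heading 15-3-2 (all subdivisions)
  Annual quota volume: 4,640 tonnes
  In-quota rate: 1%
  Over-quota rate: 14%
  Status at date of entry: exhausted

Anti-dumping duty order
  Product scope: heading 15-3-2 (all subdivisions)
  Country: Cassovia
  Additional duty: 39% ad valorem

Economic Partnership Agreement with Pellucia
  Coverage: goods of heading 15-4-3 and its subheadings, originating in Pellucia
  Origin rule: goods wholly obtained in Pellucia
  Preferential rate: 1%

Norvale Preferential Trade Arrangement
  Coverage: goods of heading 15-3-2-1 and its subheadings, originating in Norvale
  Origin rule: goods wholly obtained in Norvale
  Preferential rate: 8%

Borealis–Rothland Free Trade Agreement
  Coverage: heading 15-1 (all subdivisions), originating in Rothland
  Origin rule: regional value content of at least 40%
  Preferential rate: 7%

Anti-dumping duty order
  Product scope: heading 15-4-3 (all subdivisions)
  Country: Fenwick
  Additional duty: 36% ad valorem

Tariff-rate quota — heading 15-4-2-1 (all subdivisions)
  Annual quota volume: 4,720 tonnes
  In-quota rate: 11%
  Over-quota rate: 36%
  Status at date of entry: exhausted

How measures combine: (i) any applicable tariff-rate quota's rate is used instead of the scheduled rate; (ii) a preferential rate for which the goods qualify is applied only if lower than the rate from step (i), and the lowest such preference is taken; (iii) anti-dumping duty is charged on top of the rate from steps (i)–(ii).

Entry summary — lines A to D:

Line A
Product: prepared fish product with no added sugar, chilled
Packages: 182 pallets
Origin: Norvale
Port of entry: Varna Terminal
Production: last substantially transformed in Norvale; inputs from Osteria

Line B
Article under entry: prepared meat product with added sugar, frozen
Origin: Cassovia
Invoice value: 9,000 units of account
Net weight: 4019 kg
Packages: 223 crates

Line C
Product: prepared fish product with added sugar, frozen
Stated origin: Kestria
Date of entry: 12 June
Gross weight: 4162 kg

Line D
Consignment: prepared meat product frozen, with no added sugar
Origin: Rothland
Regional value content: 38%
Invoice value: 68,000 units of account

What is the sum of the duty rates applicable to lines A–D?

Line A: prepared fish product → 15-4; chilled → 15-4-2; with no added sugar → 15-4-2-2. Scheduled 20%. Norvale agreement on 15-3-2-1: 15-4-2-2 not covered. → 20%.
Line B: prepared meat product → 15-1; frozen → 15-1-2; with added sugar → 15-1-2-2. Scheduled 32%. No special measure applies. → 32%.
Line C: prepared fish product → 15-4; frozen → 15-4-3; with added sugar → 15-4-3-1. Scheduled 19%. No special measure applies. → 19%.
Line D: prepared meat product → 15-1; frozen → 15-1-2; with no added sugar → 15-1-2-1. Scheduled 22%. Rothland agreement on 15-1: RVC < 40%. → 22%.
Sum: 20% + 32% + 19% + 22% = 93%.

93%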